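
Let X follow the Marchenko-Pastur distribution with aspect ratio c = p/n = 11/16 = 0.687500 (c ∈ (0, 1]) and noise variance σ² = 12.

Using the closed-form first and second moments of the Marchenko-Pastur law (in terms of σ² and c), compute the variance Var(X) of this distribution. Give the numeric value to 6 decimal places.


Recall the MP moments m_1 = E[X] = σ² and m_2 = E[X²] = σ⁴ (1 + c).
m_1 = E[X] = σ² = 12, so m_1² = 144.
m_2 = E[X²] = σ⁴ (1 + c) = 144 · (1 + 0.687500) = 144 · 1.687500 = 243.000000.
(Note m_2 − m_1² simplifies to c · σ⁴ = 0.687500 · 144.)

Var(X) = m_2 − m_1² = 243.000000 − 144 = 99.000000.


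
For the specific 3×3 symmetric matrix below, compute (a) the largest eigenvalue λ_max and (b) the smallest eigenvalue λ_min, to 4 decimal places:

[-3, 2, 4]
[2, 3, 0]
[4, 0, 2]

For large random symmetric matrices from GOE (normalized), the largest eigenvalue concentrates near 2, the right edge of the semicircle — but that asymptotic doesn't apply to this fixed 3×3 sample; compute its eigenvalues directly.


Since M is real symmetric, all three eigenvalues are real; they are the roots of det(λI − M) = λ³ − (tr M) λ² + s λ − det M, where s is the sum of the principal 2×2 minors.
tr M = -3 + 3 + 2 = 2.
s = ((-3)·3 − 2²) + ((-3)·2 − 4²) + (3·2 − 0²) = -13 + (-22) + 6 = -29.
det M (expand along row 1) = (-3)·6 − 2·4 + 4·(-12) = -74.
Characteristic polynomial: λ³ − 2λ² − 29λ + 74 = 0.
Substitute λ = y + (tr M)/3 = y + 0.666667 to remove the quadratic term: y³ + p·y + q = 0 with p = s − (tr M)²/3 = -30.333333 and q = −2(tr M)³/27 + (tr M)·s/3 − det M = 54.074074.
Three real roots ⇒ use the trigonometric (Viète) form: r = 2√(−p/3) = 6.359595, φ = arccos(3q/(p·r)) = arccos(-0.840932) = 2.569799 rad.
y_k = r·cos(φ/3 − 2πk/3) for k = 0, 1, 2 gives y = 4.165602, 2.078828, -6.244430.
λ_k = y_k + 0.666667 gives λ = 4.8323, 2.7455, -5.5778 (check: the sum is 2.0000 = tr M).

Hence λ_max = 4.8323 and λ_min = -5.5778.


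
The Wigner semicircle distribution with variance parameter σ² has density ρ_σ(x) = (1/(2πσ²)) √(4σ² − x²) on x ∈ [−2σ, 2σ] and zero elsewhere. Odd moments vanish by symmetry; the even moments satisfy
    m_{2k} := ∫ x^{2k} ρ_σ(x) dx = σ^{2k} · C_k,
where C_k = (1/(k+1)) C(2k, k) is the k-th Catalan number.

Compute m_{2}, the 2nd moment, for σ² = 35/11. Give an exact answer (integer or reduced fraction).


By the scaled semicircle moment identity, m_{2k} = σ^{2k} · C_k with k = 1.
C_1 = (1/(k+1)) · C(2k, k) = (1/2) · C(2, 1) = (1/2) · 2 = 1.
σ^{2k} = (σ²)^k = (35/11)^1 = 35/11.

Therefore m_{2} = σ^{2} · C_1 = (35/11) · 1 = 35/11.


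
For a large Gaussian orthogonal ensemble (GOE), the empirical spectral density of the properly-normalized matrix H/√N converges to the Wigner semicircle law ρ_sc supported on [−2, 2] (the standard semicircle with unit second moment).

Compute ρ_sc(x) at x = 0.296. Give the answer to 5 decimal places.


ρ_sc(x) = (1/(2π)) √(4 − x²). With x = 0.296:
  4 − x² = 4 − (0.296)² = 4 − 0.087616 = 3.912384.
  √(4 − x²) = 1.977975.
  1/(2π) = 0.159155.
  ρ_sc(0.296) = 0.159155 · 1.977975 = 0.314804.

Rounded to 5 decimal places: ρ_sc(0.296) ≈ 0.31480.


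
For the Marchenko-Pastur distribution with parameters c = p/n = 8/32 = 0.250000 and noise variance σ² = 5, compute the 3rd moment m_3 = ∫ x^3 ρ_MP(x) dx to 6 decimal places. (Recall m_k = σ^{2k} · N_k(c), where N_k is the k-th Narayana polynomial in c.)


E[X³] = σ⁶ (1 + 3c + c²) (third MP moment). With σ² = 5 (so σ⁶ = 125) and c = 8/32 = 0.250000: E[X³] = 125 · (1 + 3·0.250000 + (0.250000)²) = 125 · 1.812500.

So E[X^3] = 226.562500.


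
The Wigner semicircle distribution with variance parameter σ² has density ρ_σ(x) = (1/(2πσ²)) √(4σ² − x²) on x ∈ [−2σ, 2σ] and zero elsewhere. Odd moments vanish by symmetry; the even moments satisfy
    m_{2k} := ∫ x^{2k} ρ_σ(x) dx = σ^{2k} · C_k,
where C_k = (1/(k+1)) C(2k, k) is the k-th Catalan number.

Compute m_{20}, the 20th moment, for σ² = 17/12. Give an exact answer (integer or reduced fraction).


By the scaled semicircle moment identity, m_{2k} = σ^{2k} · C_k with k = 10.
C_10 = (1/(k+1)) · C(2k, k) = (1/11) · C(20, 10) = (1/11) · 184756 = 16796.
σ^{2k} = (σ²)^k = (17/12)^10 = 2015993900449/61917364224.

Therefore m_{20} = σ^{20} · C_10 = (2015993900449/61917364224) · 16796 = 8465158387985351/15479341056.


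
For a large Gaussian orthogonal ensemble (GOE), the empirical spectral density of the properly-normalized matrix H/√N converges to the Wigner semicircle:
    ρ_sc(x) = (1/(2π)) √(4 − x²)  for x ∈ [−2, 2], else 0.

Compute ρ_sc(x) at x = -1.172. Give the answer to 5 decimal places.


ρ_sc(x) = (1/(2π)) √(4 − x²). With x = -1.172:
  4 − x² = 4 − (-1.172)² = 4 − 1.373584 = 2.626416.
  √(4 − x²) = 1.620622.
  1/(2π) = 0.159155.
  ρ_sc(-1.172) = 0.159155 · 1.620622 = 0.257930.

Rounded to 5 decimal places: ρ_sc(-1.172) ≈ 0.25793.


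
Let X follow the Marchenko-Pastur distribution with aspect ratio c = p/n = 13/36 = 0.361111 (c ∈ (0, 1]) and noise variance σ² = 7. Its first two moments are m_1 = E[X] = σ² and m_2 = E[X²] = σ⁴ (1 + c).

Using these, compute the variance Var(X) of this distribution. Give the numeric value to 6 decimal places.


m_1 = E[X] = σ² = 7, so m_1² = 49.
m_2 = E[X²] = σ⁴ (1 + c) = 49 · (1 + 0.361111) = 49 · 1.361111 = 66.694444.
(Note m_2 − m_1² simplifies to c · σ⁴ = 0.361111 · 49.)

Var(X) = m_2 − m_1² = 66.694444 − 49 = 17.694444.


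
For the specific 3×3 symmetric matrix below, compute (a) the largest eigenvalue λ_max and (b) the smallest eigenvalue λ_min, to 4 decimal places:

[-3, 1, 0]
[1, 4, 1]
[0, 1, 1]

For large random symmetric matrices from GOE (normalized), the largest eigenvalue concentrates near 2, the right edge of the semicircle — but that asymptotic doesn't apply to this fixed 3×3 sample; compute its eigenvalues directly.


Since M is real symmetric, all three eigenvalues are real; they are the roots of det(λI − M) = λ³ − (tr M) λ² + s λ − det M, where s is the sum of the principal 2×2 minors.
tr M = -3 + 4 + 1 = 2.
s = ((-3)·4 − 1²) + ((-3)·1 − 0²) + (4·1 − 1²) = -13 + (-3) + 3 = -13.
det M (expand along row 1) = (-3)·3 − 1·1 + 0·1 = -10.
Characteristic polynomial: λ³ − 2λ² − 13λ + 10 = 0.
Substitute λ = y + (tr M)/3 = y + 0.666667 to remove the quadratic term: y³ + p·y + q = 0 with p = s − (tr M)²/3 = -14.333333 and q = −2(tr M)³/27 + (tr M)·s/3 − det M = 0.740741.
Three real roots ⇒ use the trigonometric (Viète) form: r = 2√(−p/3) = 4.371626, φ = arccos(3q/(p·r)) = arccos(-0.035465) = 1.606269 rad.
y_k = r·cos(φ/3 − 2πk/3) for k = 0, 1, 2 gives y = 3.759830, 0.051689, -3.811519.
λ_k = y_k + 0.666667 gives λ = 4.4265, 0.7184, -3.1449 (check: the sum is 2.0000 = tr M).

Hence λ_max = 4.4265 and λ_min = -3.1449.


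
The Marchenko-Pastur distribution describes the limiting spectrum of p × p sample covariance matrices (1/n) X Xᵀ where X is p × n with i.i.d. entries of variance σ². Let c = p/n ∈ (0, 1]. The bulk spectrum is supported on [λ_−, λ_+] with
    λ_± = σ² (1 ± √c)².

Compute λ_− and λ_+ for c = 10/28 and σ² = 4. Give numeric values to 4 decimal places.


c = 10/28 = 0.357143; √c = 0.597614.
λ_− = σ² (1 − √c)² = 4 · (1 − 0.597614)² = 4 · (0.402386)² = 0.647657.
λ_+ = σ² (1 + √c)² = 4 · (1 + 0.597614)² = 4 · (1.597614)² = 10.209486.

Rounded to 4 decimal places: λ_− ≈ 0.6477, λ_+ ≈ 10.2095.


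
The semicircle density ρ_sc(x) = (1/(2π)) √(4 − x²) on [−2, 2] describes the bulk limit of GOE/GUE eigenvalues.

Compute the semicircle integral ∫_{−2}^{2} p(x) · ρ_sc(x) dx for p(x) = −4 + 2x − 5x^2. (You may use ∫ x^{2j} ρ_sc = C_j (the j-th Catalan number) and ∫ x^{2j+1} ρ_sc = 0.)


Write p(x) = Σ a_i x^i, split into monomials and integrate each against ρ_sc separately.
Using ∫ x^{2j} ρ_sc = C_j = (1/(j+1)) C(2j, j) (Catalan numbers) and ∫ x^{2j+1} ρ_sc = 0 (odd monomials vanish by symmetry):
  i = 0 (even): a_0 · C_{0} = -4 · 1 = -4
  i = 1 (odd): ∫ x^1 ρ_sc = 0 (vanishes)
  i = 2 (even): a_2 · C_{1} = -5 · 1 = -5

Summing the contributions: ∫_{−2}^{2} p(x) ρ_sc(x) dx = (-4) + (-5) = -9.


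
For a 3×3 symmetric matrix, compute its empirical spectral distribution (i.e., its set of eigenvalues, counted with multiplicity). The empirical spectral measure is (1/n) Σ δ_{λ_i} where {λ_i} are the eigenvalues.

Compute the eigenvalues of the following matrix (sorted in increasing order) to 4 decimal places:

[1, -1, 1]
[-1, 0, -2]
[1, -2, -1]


Since M is real symmetric, all three eigenvalues are real; they are the roots of det(λI − M) = λ³ − (tr M) λ² + s λ − det M, where s is the sum of the principal 2×2 minors.
tr M = 1 + 0 + (-1) = 0.
s = (1·0 − (-1)²) + (1·(-1) − 1²) + (0·(-1) − (-2)²) = -1 + (-2) + (-4) = -7.
det M (expand along row 1) = 1·(-4) − (-1)·3 + 1·2 = 1.
Characteristic polynomial: λ³ − 7λ − 1 = 0.
Substitute λ = y + (tr M)/3 = y + 0.000000 to remove the quadratic term: y³ + p·y + q = 0 with p = s − (tr M)²/3 = -7.000000 and q = −2(tr M)³/27 + (tr M)·s/3 − det M = -1.000000.
Three real roots ⇒ use the trigonometric (Viète) form: r = 2√(−p/3) = 3.055050, φ = arccos(3q/(p·r)) = arccos(0.140283) = 1.430049 rad.
y_k = r·cos(φ/3 − 2πk/3) for k = 0, 1, 2 gives y = 2.714479, -0.143277, -2.571201.
λ_k = y_k + 0.000000 gives λ = 2.7145, -0.1433, -2.5712 (check: the sum is 0.0000 = tr M).

Eigenvalues sorted in increasing order: [-2.5712, -0.1433, 2.7145].


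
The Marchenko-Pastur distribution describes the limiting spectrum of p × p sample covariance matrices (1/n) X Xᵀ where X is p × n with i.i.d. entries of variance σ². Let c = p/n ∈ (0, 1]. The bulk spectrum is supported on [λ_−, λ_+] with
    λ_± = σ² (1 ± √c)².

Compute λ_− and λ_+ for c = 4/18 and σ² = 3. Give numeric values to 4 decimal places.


c = 4/18 = 0.222222; √c = 0.471405.
λ_− = σ² (1 − √c)² = 3 · (1 − 0.471405)² = 3 · (0.528595)² = 0.838240.
λ_+ = σ² (1 + √c)² = 3 · (1 + 0.471405)² = 3 · (1.471405)² = 6.495094.

Rounded to 4 decimal places: λ_− ≈ 0.8382, λ_+ ≈ 6.4951.


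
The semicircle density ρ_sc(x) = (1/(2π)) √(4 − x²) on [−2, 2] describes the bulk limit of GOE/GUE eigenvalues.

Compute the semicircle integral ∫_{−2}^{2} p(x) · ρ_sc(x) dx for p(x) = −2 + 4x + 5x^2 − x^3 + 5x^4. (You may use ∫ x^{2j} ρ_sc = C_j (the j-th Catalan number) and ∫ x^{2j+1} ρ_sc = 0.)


Write p(x) = Σ a_i x^i, split into monomials and integrate each against ρ_sc separately.
Using ∫ x^{2j} ρ_sc = C_j = (1/(j+1)) C(2j, j) (Catalan numbers) and ∫ x^{2j+1} ρ_sc = 0 (odd monomials vanish by symmetry):
  i = 0 (even): a_0 · C_{0} = -2 · 1 = -2
  i = 1 (odd): ∫ x^1 ρ_sc = 0 (vanishes)
  i = 2 (even): a_2 · C_{1} = 5 · 1 = 5
  i = 3 (odd): ∫ x^3 ρ_sc = 0 (vanishes)
  i = 4 (even): a_4 · C_{2} = 5 · 2 = 10

Summing the contributions: ∫_{−2}^{2} p(x) ρ_sc(x) dx = (-2) + 5 + 10 = 13.


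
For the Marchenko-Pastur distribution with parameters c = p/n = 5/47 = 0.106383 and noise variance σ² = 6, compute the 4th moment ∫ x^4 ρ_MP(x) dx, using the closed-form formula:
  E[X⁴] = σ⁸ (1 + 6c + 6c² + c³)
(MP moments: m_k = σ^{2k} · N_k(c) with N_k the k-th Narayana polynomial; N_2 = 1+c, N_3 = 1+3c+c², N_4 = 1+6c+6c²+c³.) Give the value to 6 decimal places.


E[X⁴] = σ⁸ (1 + 6c + 6c² + c³) (fourth MP moment). With σ² = 6 (so σ⁸ = 1296) and c = 5/47 = 0.106383: E[X⁴] = 1296 · (1 + 6·0.106383 + 6·(0.106383)² + (0.106383)³) = 1296 · 1.707406.

So E[X^4] = 2212.798012.


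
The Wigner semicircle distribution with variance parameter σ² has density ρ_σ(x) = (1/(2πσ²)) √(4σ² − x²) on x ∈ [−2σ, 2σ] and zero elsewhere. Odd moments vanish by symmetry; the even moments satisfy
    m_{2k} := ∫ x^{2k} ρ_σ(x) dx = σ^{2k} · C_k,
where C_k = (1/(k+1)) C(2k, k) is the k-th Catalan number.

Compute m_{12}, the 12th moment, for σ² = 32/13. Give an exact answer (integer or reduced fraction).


By the scaled semicircle moment identity, m_{2k} = σ^{2k} · C_k with k = 6.
C_6 = (1/(k+1)) · C(2k, k) = (1/7) · C(12, 6) = (1/7) · 924 = 132.
σ^{2k} = (σ²)^k = (32/13)^6 = 1073741824/4826809.

Therefore m_{12} = σ^{12} · C_6 = (1073741824/4826809) · 132 = 141733920768/4826809.


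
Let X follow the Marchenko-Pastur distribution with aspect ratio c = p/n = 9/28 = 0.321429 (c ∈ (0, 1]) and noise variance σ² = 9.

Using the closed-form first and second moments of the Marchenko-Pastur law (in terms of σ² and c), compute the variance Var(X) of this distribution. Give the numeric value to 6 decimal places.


Recall the MP moments m_1 = E[X] = σ² and m_2 = E[X²] = σ⁴ (1 + c).
m_1 = E[X] = σ² = 9, so m_1² = 81.
m_2 = E[X²] = σ⁴ (1 + c) = 81 · (1 + 0.321429) = 81 · 1.321429 = 107.035714.
(Note m_2 − m_1² simplifies to c · σ⁴ = 0.321429 · 81.)

Var(X) = m_2 − m_1² = 107.035714 − 81 = 26.035714.


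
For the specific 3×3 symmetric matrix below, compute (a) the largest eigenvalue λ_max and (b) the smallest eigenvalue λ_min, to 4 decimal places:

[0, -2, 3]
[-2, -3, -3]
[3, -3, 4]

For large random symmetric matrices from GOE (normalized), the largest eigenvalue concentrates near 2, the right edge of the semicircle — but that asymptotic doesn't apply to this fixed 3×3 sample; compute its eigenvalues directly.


Since M is real symmetric, all three eigenvalues are real; they are the roots of det(λI − M) = λ³ − (tr M) λ² + s λ − det M, where s is the sum of the principal 2×2 minors.
tr M = 0 + (-3) + 4 = 1.
s = (0·(-3) − (-2)²) + (0·4 − 3²) + ((-3)·4 − (-3)²) = -4 + (-9) + (-21) = -34.
det M (expand along row 1) = 0·(-21) − (-2)·1 + 3·15 = 47.
Characteristic polynomial: λ³ − λ² − 34λ − 47 = 0.
Substitute λ = y + (tr M)/3 = y + 0.333333 to remove the quadratic term: y³ + p·y + q = 0 with p = s − (tr M)²/3 = -34.333333 and q = −2(tr M)³/27 + (tr M)·s/3 − det M = -58.407407.
Three real roots ⇒ use the trigonometric (Viète) form: r = 2√(−p/3) = 6.765928, φ = arccos(3q/(p·r)) = arccos(0.754303) = 0.716204 rad.
y_k = r·cos(φ/3 − 2πk/3) for k = 0, 1, 2 gives y = 6.574032, -1.901408, -4.672624.
λ_k = y_k + 0.333333 gives λ = 6.9074, -1.5681, -4.3393 (check: the sum is 1.0000 = tr M).

Hence λ_max = 6.9074 and λ_min = -4.3393.


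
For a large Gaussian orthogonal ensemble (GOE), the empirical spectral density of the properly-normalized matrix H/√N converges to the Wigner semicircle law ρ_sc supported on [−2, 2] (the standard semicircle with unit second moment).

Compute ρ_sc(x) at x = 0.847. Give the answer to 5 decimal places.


ρ_sc(x) = (1/(2π)) √(4 − x²). With x = 0.847:
  4 − x² = 4 − (0.847)² = 4 − 0.717409 = 3.282591.
  √(4 − x²) = 1.811792.
  1/(2π) = 0.159155.
  ρ_sc(0.847) = 0.159155 · 1.811792 = 0.288356.

Rounded to 5 decimal places: ρ_sc(0.847) ≈ 0.28836.


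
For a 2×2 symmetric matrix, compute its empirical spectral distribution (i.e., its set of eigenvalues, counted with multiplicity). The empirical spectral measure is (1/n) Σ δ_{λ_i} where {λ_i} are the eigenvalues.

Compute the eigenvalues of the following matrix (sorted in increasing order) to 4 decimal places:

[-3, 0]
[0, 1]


Since M is real symmetric, both eigenvalues are real; they are the roots of det(λI − M) = λ² − (tr M) λ + det M.
tr M = -3 + 1 = -2.
det M = (-3)·1 − 0² = -3 − 0 = -3.
Characteristic polynomial: λ² + 2λ − 3 = 0.
Discriminant Δ = (tr M)² − 4·det M = 4 − (-12) = 16; √Δ = 4.000000.
λ = (tr M ± √Δ)/2 = (-2 ± 4.000000)/2, giving (tr M − √Δ)/2 = -3.0000 and (tr M + √Δ)/2 = 1.0000.

Eigenvalues sorted in increasing order: [-3.0000, 1.0000].


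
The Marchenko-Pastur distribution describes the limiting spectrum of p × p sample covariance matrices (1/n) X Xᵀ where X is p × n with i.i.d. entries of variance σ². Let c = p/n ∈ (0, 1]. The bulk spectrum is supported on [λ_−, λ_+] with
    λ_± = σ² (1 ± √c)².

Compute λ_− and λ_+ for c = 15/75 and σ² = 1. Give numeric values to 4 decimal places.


c = 15/75 = 0.200000; √c = 0.447214.
λ_− = σ² (1 − √c)² = 1 · (1 − 0.447214)² = 1 · (0.552786)² = 0.305573.
λ_+ = σ² (1 + √c)² = 1 · (1 + 0.447214)² = 1 · (1.447214)² = 2.094427.

Rounded to 4 decimal places: λ_− ≈ 0.3056, λ_+ ≈ 2.0944.


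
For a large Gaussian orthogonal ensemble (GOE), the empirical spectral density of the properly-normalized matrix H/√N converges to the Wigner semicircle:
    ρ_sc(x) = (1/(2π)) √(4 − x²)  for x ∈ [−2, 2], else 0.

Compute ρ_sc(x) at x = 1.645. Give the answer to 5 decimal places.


ρ_sc(x) = (1/(2π)) √(4 − x²). With x = 1.645:
  4 − x² = 4 − (1.645)² = 4 − 2.706025 = 1.293975.
  √(4 − x²) = 1.137530.
  1/(2π) = 0.159155.
  ρ_sc(1.645) = 0.159155 · 1.137530 = 0.181044.

Rounded to 5 decimal places: ρ_sc(1.645) ≈ 0.18104.


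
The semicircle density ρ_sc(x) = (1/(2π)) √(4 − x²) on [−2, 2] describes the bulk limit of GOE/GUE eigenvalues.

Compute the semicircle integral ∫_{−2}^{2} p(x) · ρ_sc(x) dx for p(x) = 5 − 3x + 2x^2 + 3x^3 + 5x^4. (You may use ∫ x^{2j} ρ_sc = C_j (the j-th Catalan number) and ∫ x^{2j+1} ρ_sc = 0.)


Write p(x) = Σ a_i x^i, split into monomials and integrate each against ρ_sc separately.
Using ∫ x^{2j} ρ_sc = C_j = (1/(j+1)) C(2j, j) (Catalan numbers) and ∫ x^{2j+1} ρ_sc = 0 (odd monomials vanish by symmetry):
  i = 0 (even): a_0 · C_{0} = 5 · 1 = 5
  i = 1 (odd): ∫ x^1 ρ_sc = 0 (vanishes)
  i = 2 (even): a_2 · C_{1} = 2 · 1 = 2
  i = 3 (odd): ∫ x^3 ρ_sc = 0 (vanishes)
  i = 4 (even): a_4 · C_{2} = 5 · 2 = 10

Summing the contributions: ∫_{−2}^{2} p(x) ρ_sc(x) dx = 5 + 2 + 10 = 17.


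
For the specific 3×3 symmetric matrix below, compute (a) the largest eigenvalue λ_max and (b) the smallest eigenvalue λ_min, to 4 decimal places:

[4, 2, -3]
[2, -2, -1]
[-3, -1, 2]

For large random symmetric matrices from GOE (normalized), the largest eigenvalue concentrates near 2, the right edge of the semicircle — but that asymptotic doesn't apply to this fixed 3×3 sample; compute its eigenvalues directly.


Since M is real symmetric, all three eigenvalues are real; they are the roots of det(λI − M) = λ³ − (tr M) λ² + s λ − det M, where s is the sum of the principal 2×2 minors.
tr M = 4 + (-2) + 2 = 4.
s = (4·(-2) − 2²) + (4·2 − (-3)²) + ((-2)·2 − (-1)²) = -12 + (-1) + (-5) = -18.
det M (expand along row 1) = 4·(-5) − 2·1 + (-3)·(-8) = 2.
Characteristic polynomial: λ³ − 4λ² − 18λ − 2 = 0.
Substitute λ = y + (tr M)/3 = y + 1.333333 to remove the quadratic term: y³ + p·y + q = 0 with p = s − (tr M)²/3 = -23.333333 and q = −2(tr M)³/27 + (tr M)·s/3 − det M = -30.740741.
Three real roots ⇒ use the trigonometric (Viète) form: r = 2√(−p/3) = 5.577734, φ = arccos(3q/(p·r)) = arccos(0.708600) = 0.783284 rad.
y_k = r·cos(φ/3 − 2πk/3) for k = 0, 1, 2 gives y = 5.388693, -1.447419, -3.941273.
λ_k = y_k + 1.333333 gives λ = 6.7220, -0.1141, -2.6079 (check: the sum is 4.0000 = tr M).

Hence λ_max = 6.7220 and λ_min = -2.6079.


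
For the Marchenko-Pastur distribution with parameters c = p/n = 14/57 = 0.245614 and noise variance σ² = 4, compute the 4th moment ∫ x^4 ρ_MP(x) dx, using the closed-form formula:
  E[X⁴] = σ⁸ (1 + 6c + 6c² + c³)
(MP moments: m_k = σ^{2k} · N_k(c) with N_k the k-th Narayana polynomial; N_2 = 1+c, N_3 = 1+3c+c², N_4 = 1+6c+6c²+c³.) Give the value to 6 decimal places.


E[X⁴] = σ⁸ (1 + 6c + 6c² + c³) (fourth MP moment). With σ² = 4 (so σ⁸ = 256) and c = 14/57 = 0.245614: E[X⁴] = 256 · (1 + 6·0.245614 + 6·(0.245614)² + (0.245614)³) = 256 · 2.850459.

So E[X^4] = 729.717430.


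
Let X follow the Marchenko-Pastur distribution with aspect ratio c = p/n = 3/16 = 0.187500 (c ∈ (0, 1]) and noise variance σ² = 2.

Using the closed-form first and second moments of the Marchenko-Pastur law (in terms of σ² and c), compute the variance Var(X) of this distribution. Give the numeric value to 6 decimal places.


Recall the MP moments m_1 = E[X] = σ² and m_2 = E[X²] = σ⁴ (1 + c).
m_1 = E[X] = σ² = 2, so m_1² = 4.
m_2 = E[X²] = σ⁴ (1 + c) = 4 · (1 + 0.187500) = 4 · 1.187500 = 4.750000.
(Note m_2 − m_1² simplifies to c · σ⁴ = 0.187500 · 4.)

Var(X) = m_2 − m_1² = 4.750000 − 4 = 0.750000.


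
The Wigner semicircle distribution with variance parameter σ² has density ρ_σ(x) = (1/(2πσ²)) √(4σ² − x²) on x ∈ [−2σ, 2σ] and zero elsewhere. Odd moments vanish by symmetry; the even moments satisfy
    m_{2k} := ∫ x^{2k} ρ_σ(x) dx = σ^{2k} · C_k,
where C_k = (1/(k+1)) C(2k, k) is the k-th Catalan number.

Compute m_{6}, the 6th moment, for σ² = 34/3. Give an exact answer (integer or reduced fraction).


By the scaled semicircle moment identity, m_{2k} = σ^{2k} · C_k with k = 3.
C_3 = (1/(k+1)) · C(2k, k) = (1/4) · C(6, 3) = (1/4) · 20 = 5.
σ^{2k} = (σ²)^k = (34/3)^3 = 39304/27.

Therefore m_{6} = σ^{6} · C_3 = (39304/27) · 5 = 196520/27.


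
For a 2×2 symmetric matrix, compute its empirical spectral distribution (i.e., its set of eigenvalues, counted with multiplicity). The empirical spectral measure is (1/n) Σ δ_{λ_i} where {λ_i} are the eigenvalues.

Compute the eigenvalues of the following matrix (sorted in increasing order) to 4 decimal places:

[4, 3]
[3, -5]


Since M is real symmetric, both eigenvalues are real; they are the roots of det(λI − M) = λ² − (tr M) λ + det M.
tr M = 4 + (-5) = -1.
det M = 4·(-5) − 3² = -20 − 9 = -29.
Characteristic polynomial: λ² + λ − 29 = 0.
Discriminant Δ = (tr M)² − 4·det M = 1 − (-116) = 117; √Δ = 10.816654.
λ = (tr M ± √Δ)/2 = (-1 ± 10.816654)/2, giving (tr M − √Δ)/2 = -5.9083 and (tr M + √Δ)/2 = 4.9083.

Eigenvalues sorted in increasing order: [-5.9083, 4.9083].


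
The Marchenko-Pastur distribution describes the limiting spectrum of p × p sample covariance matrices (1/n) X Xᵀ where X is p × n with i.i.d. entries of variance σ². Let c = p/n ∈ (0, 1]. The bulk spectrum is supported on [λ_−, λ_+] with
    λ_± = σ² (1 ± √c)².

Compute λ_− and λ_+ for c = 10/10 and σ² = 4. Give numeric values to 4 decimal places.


c = 10/10 = 1.000000; √c = 1.000000.
λ_− = σ² (1 − √c)² = 4 · (1 − 1.000000)² = 4 · (0.000000)² = 0.000000.
λ_+ = σ² (1 + √c)² = 4 · (1 + 1.000000)² = 4 · (2.000000)² = 16.000000.

Rounded to 4 decimal places: λ_− ≈ 0.0000, λ_+ ≈ 16.0000.


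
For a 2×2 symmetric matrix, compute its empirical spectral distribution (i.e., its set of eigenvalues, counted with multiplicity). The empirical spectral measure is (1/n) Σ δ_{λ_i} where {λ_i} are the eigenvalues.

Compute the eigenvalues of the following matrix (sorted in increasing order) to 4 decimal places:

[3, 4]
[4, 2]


Since M is real symmetric, both eigenvalues are real; they are the roots of det(λI − M) = λ² − (tr M) λ + det M.
tr M = 3 + 2 = 5.
det M = 3·2 − 4² = 6 − 16 = -10.
Characteristic polynomial: λ² − 5λ − 10 = 0.
Discriminant Δ = (tr M)² − 4·det M = 25 − (-40) = 65; √Δ = 8.062258.
λ = (tr M ± √Δ)/2 = (5 ± 8.062258)/2, giving (tr M − √Δ)/2 = -1.5311 and (tr M + √Δ)/2 = 6.5311.

Eigenvalues sorted in increasing order: [-1.5311, 6.5311].


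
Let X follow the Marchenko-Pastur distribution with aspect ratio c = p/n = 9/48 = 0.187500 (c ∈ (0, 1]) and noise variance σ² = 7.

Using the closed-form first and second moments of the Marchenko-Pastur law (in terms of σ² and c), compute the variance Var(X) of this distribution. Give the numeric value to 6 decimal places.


Recall the MP moments m_1 = E[X] = σ² and m_2 = E[X²] = σ⁴ (1 + c).
m_1 = E[X] = σ² = 7, so m_1² = 49.
m_2 = E[X²] = σ⁴ (1 + c) = 49 · (1 + 0.187500) = 49 · 1.187500 = 58.187500.
(Note m_2 − m_1² simplifies to c · σ⁴ = 0.187500 · 49.)

Var(X) = m_2 − m_1² = 58.187500 − 49 = 9.187500.


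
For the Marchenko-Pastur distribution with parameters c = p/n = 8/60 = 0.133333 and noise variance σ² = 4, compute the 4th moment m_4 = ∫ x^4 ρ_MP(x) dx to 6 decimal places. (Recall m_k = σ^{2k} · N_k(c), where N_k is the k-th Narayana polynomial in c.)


E[X⁴] = σ⁸ (1 + 6c + 6c² + c³) (fourth MP moment). With σ² = 4 (so σ⁸ = 256) and c = 8/60 = 0.133333: E[X⁴] = 256 · (1 + 6·0.133333 + 6·(0.133333)² + (0.133333)³) = 256 · 1.909037.

So E[X^4] = 488.713481.


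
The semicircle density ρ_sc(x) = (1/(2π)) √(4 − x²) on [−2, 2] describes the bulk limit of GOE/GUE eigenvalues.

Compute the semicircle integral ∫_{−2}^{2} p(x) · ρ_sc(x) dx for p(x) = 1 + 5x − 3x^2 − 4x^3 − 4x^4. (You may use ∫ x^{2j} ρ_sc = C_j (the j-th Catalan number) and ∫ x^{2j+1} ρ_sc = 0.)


Write p(x) = Σ a_i x^i, split into monomials and integrate each against ρ_sc separately.
Using ∫ x^{2j} ρ_sc = C_j = (1/(j+1)) C(2j, j) (Catalan numbers) and ∫ x^{2j+1} ρ_sc = 0 (odd monomials vanish by symmetry):
  i = 0 (even): a_0 · C_{0} = 1 · 1 = 1
  i = 1 (odd): ∫ x^1 ρ_sc = 0 (vanishes)
  i = 2 (even): a_2 · C_{1} = -3 · 1 = -3
  i = 3 (odd): ∫ x^3 ρ_sc = 0 (vanishes)
  i = 4 (even): a_4 · C_{2} = -4 · 2 = -8

Summing the contributions: ∫_{−2}^{2} p(x) ρ_sc(x) dx = 1 + (-3) + (-8) = -10.


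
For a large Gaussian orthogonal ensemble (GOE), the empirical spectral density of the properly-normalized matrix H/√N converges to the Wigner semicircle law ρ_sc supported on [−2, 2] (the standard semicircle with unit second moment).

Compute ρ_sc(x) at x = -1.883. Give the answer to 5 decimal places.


ρ_sc(x) = (1/(2π)) √(4 − x²). With x = -1.883:
  4 − x² = 4 − (-1.883)² = 4 − 3.545689 = 0.454311.
  √(4 − x²) = 0.674026.
  1/(2π) = 0.159155.
  ρ_sc(-1.883) = 0.159155 · 0.674026 = 0.107275.

Rounded to 5 decimal places: ρ_sc(-1.883) ≈ 0.10727.


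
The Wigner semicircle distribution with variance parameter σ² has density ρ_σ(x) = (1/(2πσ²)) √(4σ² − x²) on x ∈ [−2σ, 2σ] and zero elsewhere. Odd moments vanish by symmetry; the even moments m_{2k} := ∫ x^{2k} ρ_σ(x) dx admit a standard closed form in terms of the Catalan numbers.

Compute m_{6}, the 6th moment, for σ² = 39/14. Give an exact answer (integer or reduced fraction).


By the scaled semicircle moment identity, m_{2k} = σ^{2k} · C_k with k = 3.
C_3 = (1/(k+1)) · C(2k, k) = (1/4) · C(6, 3) = (1/4) · 20 = 5.
σ^{2k} = (σ²)^k = (39/14)^3 = 59319/2744.

Therefore m_{6} = σ^{6} · C_3 = (59319/2744) · 5 = 296595/2744.


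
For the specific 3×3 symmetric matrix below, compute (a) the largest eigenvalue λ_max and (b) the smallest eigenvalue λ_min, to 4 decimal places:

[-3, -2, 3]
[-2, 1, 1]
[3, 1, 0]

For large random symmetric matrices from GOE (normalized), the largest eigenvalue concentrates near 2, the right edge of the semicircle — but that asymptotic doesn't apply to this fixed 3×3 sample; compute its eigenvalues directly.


Since M is real symmetric, all three eigenvalues are real; they are the roots of det(λI − M) = λ³ − (tr M) λ² + s λ − det M, where s is the sum of the principal 2×2 minors.
tr M = -3 + 1 + 0 = -2.
s = ((-3)·1 − (-2)²) + ((-3)·0 − 3²) + (1·0 − 1²) = -7 + (-9) + (-1) = -17.
det M (expand along row 1) = (-3)·(-1) − (-2)·(-3) + 3·(-5) = -18.
Characteristic polynomial: λ³ + 2λ² − 17λ + 18 = 0.
Substitute λ = y + (tr M)/3 = y − 0.666667 to remove the quadratic term: y³ + p·y + q = 0 with p = s − (tr M)²/3 = -18.333333 and q = −2(tr M)³/27 + (tr M)·s/3 − det M = 29.925926.
Three real roots ⇒ use the trigonometric (Viète) form: r = 2√(−p/3) = 4.944132, φ = arccos(3q/(p·r)) = arccos(-0.990461) = 3.003359 rad.
y_k = r·cos(φ/3 − 2πk/3) for k = 0, 1, 2 gives y = 2.666667, 2.272218, -4.938885.
λ_k = y_k − 0.666667 gives λ = 2.0000, 1.6056, -5.6056 (check: the sum is -2.0000 = tr M).

Hence λ_max = 2.0000 and λ_min = -5.6056.


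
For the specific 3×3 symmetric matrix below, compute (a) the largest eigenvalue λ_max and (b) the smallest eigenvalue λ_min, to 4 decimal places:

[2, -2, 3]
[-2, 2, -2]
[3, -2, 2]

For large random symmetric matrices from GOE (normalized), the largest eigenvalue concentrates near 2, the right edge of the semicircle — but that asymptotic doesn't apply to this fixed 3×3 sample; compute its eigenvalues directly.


Since M is real symmetric, all three eigenvalues are real; they are the roots of det(λI − M) = λ³ − (tr M) λ² + s λ − det M, where s is the sum of the principal 2×2 minors.
tr M = 2 + 2 + 2 = 6.
s = (2·2 − (-2)²) + (2·2 − 3²) + (2·2 − (-2)²) = 0 + (-5) + 0 = -5.
det M (expand along row 1) = 2·0 − (-2)·2 + 3·(-2) = -2.
Characteristic polynomial: λ³ − 6λ² − 5λ + 2 = 0.
Substitute λ = y + (tr M)/3 = y + 2.000000 to remove the quadratic term: y³ + p·y + q = 0 with p = s − (tr M)²/3 = -17.000000 and q = −2(tr M)³/27 + (tr M)·s/3 − det M = -24.000000.
Three real roots ⇒ use the trigonometric (Viète) form: r = 2√(−p/3) = 4.760952, φ = arccos(3q/(p·r)) = arccos(0.889590) = 0.474350 rad.
y_k = r·cos(φ/3 − 2πk/3) for k = 0, 1, 2 gives y = 4.701562, -1.701562, -3.000000.
λ_k = y_k + 2.000000 gives λ = 6.7016, 0.2984, -1.0000 (check: the sum is 6.0000 = tr M).

Hence λ_max = 6.7016 and λ_min = -1.0000.


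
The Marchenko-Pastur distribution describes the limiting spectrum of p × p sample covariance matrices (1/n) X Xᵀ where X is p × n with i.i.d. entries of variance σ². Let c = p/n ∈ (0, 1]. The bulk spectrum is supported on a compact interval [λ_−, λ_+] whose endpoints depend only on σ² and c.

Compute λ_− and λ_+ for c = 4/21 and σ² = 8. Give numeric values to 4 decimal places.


c = 4/21 = 0.190476; √c = 0.436436.
λ_− = σ² (1 − √c)² = 8 · (1 − 0.436436)² = 8 · (0.563564)² = 2.540837.
λ_+ = σ² (1 + √c)² = 8 · (1 + 0.436436)² = 8 · (1.436436)² = 16.506782.

Rounded to 4 decimal places: λ_− ≈ 2.5408, λ_+ ≈ 16.5068.


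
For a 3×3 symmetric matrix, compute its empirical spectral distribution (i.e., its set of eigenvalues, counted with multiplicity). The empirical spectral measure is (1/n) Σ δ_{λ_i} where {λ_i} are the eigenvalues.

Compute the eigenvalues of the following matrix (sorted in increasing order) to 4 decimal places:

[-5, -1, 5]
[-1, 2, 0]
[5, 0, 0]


Since M is real symmetric, all three eigenvalues are real; they are the roots of det(λI − M) = λ³ − (tr M) λ² + s λ − det M, where s is the sum of the principal 2×2 minors.
tr M = -5 + 2 + 0 = -3.
s = ((-5)·2 − (-1)²) + ((-5)·0 − 5²) + (2·0 − 0²) = -11 + (-25) + 0 = -36.
det M (expand along row 1) = (-5)·0 − (-1)·0 + 5·(-10) = -50.
Characteristic polynomial: λ³ + 3λ² − 36λ + 50 = 0.
Substitute λ = y + (tr M)/3 = y − 1.000000 to remove the quadratic term: y³ + p·y + q = 0 with p = s − (tr M)²/3 = -39.000000 and q = −2(tr M)³/27 + (tr M)·s/3 − det M = 88.000000.
Three real roots ⇒ use the trigonometric (Viète) form: r = 2√(−p/3) = 7.211103, φ = arccos(3q/(p·r)) = arccos(-0.938723) = 2.789704 rad.
y_k = r·cos(φ/3 − 2πk/3) for k = 0, 1, 2 gives y = 4.311613, 2.849940, -7.161553.
λ_k = y_k − 1.000000 gives λ = 3.3116, 1.8499, -8.1616 (check: the sum is -3.0000 = tr M).

Eigenvalues sorted in increasing order: [-8.1616, 1.8499, 3.3116].


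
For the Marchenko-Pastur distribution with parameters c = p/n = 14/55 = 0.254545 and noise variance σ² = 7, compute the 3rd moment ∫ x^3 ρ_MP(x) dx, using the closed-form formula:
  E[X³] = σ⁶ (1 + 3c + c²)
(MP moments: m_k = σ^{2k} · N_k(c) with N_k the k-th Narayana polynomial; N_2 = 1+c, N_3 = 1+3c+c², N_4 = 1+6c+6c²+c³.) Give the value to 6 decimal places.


E[X³] = σ⁶ (1 + 3c + c²) (third MP moment). With σ² = 7 (so σ⁶ = 343) and c = 14/55 = 0.254545: E[X³] = 343 · (1 + 3·0.254545 + (0.254545)²) = 343 · 1.828430.

So E[X^3] = 627.151405.


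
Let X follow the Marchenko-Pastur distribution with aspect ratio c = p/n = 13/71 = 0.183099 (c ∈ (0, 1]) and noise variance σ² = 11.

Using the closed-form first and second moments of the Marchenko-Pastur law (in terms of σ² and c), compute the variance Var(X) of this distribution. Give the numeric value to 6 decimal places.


Recall the MP moments m_1 = E[X] = σ² and m_2 = E[X²] = σ⁴ (1 + c).
m_1 = E[X] = σ² = 11, so m_1² = 121.
m_2 = E[X²] = σ⁴ (1 + c) = 121 · (1 + 0.183099) = 121 · 1.183099 = 143.154930.
(Note m_2 − m_1² simplifies to c · σ⁴ = 0.183099 · 121.)

Var(X) = m_2 − m_1² = 143.154930 − 121 = 22.154930.


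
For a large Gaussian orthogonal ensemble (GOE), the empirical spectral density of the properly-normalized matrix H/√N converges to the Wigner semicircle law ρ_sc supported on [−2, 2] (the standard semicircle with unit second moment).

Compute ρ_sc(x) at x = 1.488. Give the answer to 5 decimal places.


ρ_sc(x) = (1/(2π)) √(4 − x²). With x = 1.488:
  4 − x² = 4 − (1.488)² = 4 − 2.214144 = 1.785856.
  √(4 − x²) = 1.336359.
  1/(2π) = 0.159155.
  ρ_sc(1.488) = 0.159155 · 1.336359 = 0.212688.

Rounded to 5 decimal places: ρ_sc(1.488) ≈ 0.21269.


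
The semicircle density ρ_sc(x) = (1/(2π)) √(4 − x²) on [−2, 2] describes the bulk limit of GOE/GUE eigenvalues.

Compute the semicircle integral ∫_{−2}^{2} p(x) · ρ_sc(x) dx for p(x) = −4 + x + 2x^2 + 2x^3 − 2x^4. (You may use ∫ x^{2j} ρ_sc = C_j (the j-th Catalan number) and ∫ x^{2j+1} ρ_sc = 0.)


Write p(x) = Σ a_i x^i, split into monomials and integrate each against ρ_sc separately.
Using ∫ x^{2j} ρ_sc = C_j = (1/(j+1)) C(2j, j) (Catalan numbers) and ∫ x^{2j+1} ρ_sc = 0 (odd monomials vanish by symmetry):
  i = 0 (even): a_0 · C_{0} = -4 · 1 = -4
  i = 1 (odd): ∫ x^1 ρ_sc = 0 (vanishes)
  i = 2 (even): a_2 · C_{1} = 2 · 1 = 2
  i = 3 (odd): ∫ x^3 ρ_sc = 0 (vanishes)
  i = 4 (even): a_4 · C_{2} = -2 · 2 = -4

Summing the contributions: ∫_{−2}^{2} p(x) ρ_sc(x) dx = (-4) + 2 + (-4) = -6.


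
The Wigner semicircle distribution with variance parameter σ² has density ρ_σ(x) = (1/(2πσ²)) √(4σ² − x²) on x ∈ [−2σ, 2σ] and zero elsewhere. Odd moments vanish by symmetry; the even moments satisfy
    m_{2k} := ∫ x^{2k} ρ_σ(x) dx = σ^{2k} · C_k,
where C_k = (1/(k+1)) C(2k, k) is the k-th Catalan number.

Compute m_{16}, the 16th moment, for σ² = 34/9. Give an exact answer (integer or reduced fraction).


By the scaled semicircle moment identity, m_{2k} = σ^{2k} · C_k with k = 8.
C_8 = (1/(k+1)) · C(2k, k) = (1/9) · C(16, 8) = (1/9) · 12870 = 1430.
σ^{2k} = (σ²)^k = (34/9)^8 = 1785793904896/43046721.

Therefore m_{16} = σ^{16} · C_8 = (1785793904896/43046721) · 1430 = 2553685284001280/43046721.


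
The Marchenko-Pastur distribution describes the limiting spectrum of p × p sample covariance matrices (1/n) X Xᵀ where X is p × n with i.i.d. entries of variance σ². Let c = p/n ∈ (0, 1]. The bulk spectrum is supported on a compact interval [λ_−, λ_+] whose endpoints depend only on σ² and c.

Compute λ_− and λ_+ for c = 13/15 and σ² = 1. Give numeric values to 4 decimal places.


c = 13/15 = 0.866667; √c = 0.930949.
λ_− = σ² (1 − √c)² = 1 · (1 − 0.930949)² = 1 · (0.069051)² = 0.004768.
λ_+ = σ² (1 + √c)² = 1 · (1 + 0.930949)² = 1 · (1.930949)² = 3.728565.

Rounded to 4 decimal places: λ_− ≈ 0.0048, λ_+ ≈ 3.7286.


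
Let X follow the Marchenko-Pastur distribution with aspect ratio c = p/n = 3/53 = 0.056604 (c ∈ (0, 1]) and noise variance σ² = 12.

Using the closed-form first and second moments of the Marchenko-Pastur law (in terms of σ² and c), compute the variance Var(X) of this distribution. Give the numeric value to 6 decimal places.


Recall the MP moments m_1 = E[X] = σ² and m_2 = E[X²] = σ⁴ (1 + c).
m_1 = E[X] = σ² = 12, so m_1² = 144.
m_2 = E[X²] = σ⁴ (1 + c) = 144 · (1 + 0.056604) = 144 · 1.056604 = 152.150943.
(Note m_2 − m_1² simplifies to c · σ⁴ = 0.056604 · 144.)

Var(X) = m_2 − m_1² = 152.150943 − 144 = 8.150943.


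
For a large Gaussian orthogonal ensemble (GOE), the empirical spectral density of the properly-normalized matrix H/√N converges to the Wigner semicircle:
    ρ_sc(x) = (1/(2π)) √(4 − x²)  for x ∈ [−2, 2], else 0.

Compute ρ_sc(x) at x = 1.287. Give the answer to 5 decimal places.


ρ_sc(x) = (1/(2π)) √(4 − x²). With x = 1.287:
  4 − x² = 4 − (1.287)² = 4 − 1.656369 = 2.343631.
  √(4 − x²) = 1.530892.
  1/(2π) = 0.159155.
  ρ_sc(1.287) = 0.159155 · 1.530892 = 0.243649.

Rounded to 5 decimal places: ρ_sc(1.287) ≈ 0.24365.


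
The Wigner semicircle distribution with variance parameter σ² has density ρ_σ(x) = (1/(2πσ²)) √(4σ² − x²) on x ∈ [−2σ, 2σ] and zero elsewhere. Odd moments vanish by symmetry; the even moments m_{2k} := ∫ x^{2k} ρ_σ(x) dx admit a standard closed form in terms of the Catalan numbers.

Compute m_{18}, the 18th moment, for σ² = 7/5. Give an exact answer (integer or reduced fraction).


By the scaled semicircle moment identity, m_{2k} = σ^{2k} · C_k with k = 9.
C_9 = (1/(k+1)) · C(2k, k) = (1/10) · C(18, 9) = (1/10) · 48620 = 4862.
σ^{2k} = (σ²)^k = (7/5)^9 = 40353607/1953125.

Therefore m_{18} = σ^{18} · C_9 = (40353607/1953125) · 4862 = 196199237234/1953125.


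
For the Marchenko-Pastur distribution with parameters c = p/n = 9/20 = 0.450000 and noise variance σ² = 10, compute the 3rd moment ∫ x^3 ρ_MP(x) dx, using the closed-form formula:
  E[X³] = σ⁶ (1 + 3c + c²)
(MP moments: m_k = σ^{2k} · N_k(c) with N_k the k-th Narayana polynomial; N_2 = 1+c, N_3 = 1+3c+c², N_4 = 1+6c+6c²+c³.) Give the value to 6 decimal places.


E[X³] = σ⁶ (1 + 3c + c²) (third MP moment). With σ² = 10 (so σ⁶ = 1000) and c = 9/20 = 0.450000: E[X³] = 1000 · (1 + 3·0.450000 + (0.450000)²) = 1000 · 2.552500.

So E[X^3] = 2552.500000.


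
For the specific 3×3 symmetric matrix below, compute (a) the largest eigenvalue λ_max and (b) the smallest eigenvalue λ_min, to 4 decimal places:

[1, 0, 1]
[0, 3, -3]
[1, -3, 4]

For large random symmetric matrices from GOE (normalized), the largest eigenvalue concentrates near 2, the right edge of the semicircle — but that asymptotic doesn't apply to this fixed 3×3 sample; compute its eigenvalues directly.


Since M is real symmetric, all three eigenvalues are real; they are the roots of det(λI − M) = λ³ − (tr M) λ² + s λ − det M, where s is the sum of the principal 2×2 minors.
tr M = 1 + 3 + 4 = 8.
s = (1·3 − 0²) + (1·4 − 1²) + (3·4 − (-3)²) = 3 + 3 + 3 = 9.
det M (expand along row 1) = 1·3 − 0·3 + 1·(-3) = 0.
Characteristic polynomial: λ³ − 8λ² + 9λ = 0.
Substitute λ = y + (tr M)/3 = y + 2.666667 to remove the quadratic term: y³ + p·y + q = 0 with p = s − (tr M)²/3 = -12.333333 and q = −2(tr M)³/27 + (tr M)·s/3 − det M = -13.925926.
Three real roots ⇒ use the trigonometric (Viète) form: r = 2√(−p/3) = 4.055175, φ = arccos(3q/(p·r)) = arccos(0.835325) = 0.582073 rad.
y_k = r·cos(φ/3 − 2πk/3) for k = 0, 1, 2 gives y = 3.979085, -1.312418, -2.666667.
λ_k = y_k + 2.666667 gives λ = 6.6458, 1.3542, 0.0000 (check: the sum is 8.0000 = tr M).

Hence λ_max = 6.6458 and λ_min = 0.0000.


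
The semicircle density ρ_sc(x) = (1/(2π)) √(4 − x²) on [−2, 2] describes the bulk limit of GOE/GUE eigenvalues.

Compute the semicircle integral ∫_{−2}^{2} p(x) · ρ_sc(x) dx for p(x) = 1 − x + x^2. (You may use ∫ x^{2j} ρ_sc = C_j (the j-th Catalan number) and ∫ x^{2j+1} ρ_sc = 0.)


Write p(x) = Σ a_i x^i, split into monomials and integrate each against ρ_sc separately.
Using ∫ x^{2j} ρ_sc = C_j = (1/(j+1)) C(2j, j) (Catalan numbers) and ∫ x^{2j+1} ρ_sc = 0 (odd monomials vanish by symmetry):
  i = 0 (even): a_0 · C_{0} = 1 · 1 = 1
  i = 1 (odd): ∫ x^1 ρ_sc = 0 (vanishes)
  i = 2 (even): a_2 · C_{1} = 1 · 1 = 1

Summing the contributions: ∫_{−2}^{2} p(x) ρ_sc(x) dx = 1 + 1 = 2.
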